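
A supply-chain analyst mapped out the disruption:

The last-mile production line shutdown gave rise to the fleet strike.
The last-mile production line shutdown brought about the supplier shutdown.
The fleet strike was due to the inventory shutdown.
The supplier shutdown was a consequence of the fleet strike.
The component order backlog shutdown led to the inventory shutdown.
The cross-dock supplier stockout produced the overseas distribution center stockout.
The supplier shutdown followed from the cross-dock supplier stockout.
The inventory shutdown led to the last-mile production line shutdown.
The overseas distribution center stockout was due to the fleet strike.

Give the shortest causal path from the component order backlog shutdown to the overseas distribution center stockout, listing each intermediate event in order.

the component order backlog shutdown → the inventory shutdown → the fleet strike → the overseas distribution center stockout

the component order backlog shutdown → the inventory shutdown
the inventory shutdown → the fleet strike
the fleet strike → the overseas distribution center stockout
Length: 3 steps.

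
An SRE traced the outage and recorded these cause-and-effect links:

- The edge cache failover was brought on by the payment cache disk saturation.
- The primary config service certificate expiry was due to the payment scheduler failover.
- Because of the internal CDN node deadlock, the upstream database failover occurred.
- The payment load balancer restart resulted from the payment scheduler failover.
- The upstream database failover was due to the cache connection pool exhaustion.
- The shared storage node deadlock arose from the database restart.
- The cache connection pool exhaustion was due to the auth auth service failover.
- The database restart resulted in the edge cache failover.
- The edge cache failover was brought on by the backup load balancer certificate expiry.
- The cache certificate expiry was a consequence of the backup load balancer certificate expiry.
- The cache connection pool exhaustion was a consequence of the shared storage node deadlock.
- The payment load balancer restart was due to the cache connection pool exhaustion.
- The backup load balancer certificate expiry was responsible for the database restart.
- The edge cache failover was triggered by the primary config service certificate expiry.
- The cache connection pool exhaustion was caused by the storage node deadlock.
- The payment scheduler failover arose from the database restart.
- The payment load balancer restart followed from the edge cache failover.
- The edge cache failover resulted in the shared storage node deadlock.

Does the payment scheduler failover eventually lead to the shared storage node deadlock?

There is a causal chain: the payment scheduler failover → the primary config service certificate expiry → the edge cache failover → the shared storage node deadlock.

Yes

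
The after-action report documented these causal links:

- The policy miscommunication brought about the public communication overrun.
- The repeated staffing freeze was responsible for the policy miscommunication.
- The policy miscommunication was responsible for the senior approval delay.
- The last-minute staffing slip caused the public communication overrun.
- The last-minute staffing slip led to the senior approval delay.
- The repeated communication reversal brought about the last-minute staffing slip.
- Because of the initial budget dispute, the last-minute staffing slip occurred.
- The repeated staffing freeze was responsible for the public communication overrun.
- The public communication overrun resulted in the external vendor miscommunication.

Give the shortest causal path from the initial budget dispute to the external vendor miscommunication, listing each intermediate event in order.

the initial budget dispute → the last-minute staffing slip
the last-minute staffing slip → the public communication overrun
the public communication overrun → the external vendor miscommunication
Length: 3 steps.

the initial budget dispute → the last-minute staffing slip → the public communication overrun → the external vendor miscommunication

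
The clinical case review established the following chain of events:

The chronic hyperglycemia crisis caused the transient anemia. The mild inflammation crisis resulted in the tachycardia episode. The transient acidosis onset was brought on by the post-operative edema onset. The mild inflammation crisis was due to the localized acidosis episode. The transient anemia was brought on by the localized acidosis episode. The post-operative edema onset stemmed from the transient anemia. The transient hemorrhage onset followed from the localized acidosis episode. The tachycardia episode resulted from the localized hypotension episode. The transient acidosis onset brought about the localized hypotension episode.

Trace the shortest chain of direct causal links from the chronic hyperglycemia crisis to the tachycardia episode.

the chronic hyperglycemia crisis → the transient anemia → the post-operative edema onset → the transient acidosis onset → the localized hypotension episode → the tachycardia episode

the chronic hyperglycemia crisis → the transient anemia
the transient anemia → the post-operative edema onset
the post-operative edema onset → the transient acidosis onset
the transient acidosis onset → the localized hypotension episode
the localized hypotension episode → the tachycardia episode
Length: 5 steps.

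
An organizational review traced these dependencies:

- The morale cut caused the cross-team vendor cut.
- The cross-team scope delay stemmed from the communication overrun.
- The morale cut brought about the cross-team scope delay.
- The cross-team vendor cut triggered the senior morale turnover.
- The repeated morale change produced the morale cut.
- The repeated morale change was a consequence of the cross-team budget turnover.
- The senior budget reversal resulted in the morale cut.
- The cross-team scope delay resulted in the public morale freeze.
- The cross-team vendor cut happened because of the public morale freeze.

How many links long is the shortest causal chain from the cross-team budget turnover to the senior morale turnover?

4

Shortest chain: the cross-team budget turnover → the repeated morale change → the morale cut → the cross-team vendor cut → the senior morale turnover.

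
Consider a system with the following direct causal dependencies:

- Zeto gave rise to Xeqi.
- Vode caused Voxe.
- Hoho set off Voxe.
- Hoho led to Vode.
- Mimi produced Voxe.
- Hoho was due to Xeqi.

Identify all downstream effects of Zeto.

Direct effects: Xeqi.
2 steps out: Hoho.
3 steps out: Vode, Voxe.
Not reachable from it: Mimi.

Hoho, Vode, Voxe, Xeqi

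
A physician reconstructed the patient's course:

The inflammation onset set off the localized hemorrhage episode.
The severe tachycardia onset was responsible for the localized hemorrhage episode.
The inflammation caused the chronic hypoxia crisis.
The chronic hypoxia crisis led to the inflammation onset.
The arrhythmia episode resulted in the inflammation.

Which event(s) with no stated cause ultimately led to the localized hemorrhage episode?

the arrhythmia episode, the severe tachycardia onset

Tracing upstream from the localized hemorrhage episode: the localized hemorrhage episode ← the severe tachycardia onset.
A separate upstream branch: the localized hemorrhage episode ← the inflammation onset ← the chronic hypoxia crisis ← the inflammation ← the arrhythmia episode.
Each of those chain origins has no stated cause.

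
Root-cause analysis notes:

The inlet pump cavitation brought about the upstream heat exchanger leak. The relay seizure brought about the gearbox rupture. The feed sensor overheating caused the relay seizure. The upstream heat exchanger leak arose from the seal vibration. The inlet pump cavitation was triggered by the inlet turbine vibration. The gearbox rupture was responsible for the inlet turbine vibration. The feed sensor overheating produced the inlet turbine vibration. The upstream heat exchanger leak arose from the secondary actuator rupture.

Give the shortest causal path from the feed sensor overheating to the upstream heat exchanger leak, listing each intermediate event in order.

the feed sensor overheating → the inlet turbine vibration → the inlet pump cavitation → the upstream heat exchanger leak

the feed sensor overheating → the inlet turbine vibration
the inlet turbine vibration → the inlet pump cavitation
the inlet pump cavitation → the upstream heat exchanger leak
Length: 3 steps.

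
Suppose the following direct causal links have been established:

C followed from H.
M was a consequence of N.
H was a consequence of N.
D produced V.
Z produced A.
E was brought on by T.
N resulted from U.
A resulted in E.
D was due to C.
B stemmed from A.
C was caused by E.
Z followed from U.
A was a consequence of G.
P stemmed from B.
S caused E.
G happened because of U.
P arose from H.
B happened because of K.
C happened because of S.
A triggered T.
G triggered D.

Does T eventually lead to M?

No

T leads to E, C, D, V; M is not among them.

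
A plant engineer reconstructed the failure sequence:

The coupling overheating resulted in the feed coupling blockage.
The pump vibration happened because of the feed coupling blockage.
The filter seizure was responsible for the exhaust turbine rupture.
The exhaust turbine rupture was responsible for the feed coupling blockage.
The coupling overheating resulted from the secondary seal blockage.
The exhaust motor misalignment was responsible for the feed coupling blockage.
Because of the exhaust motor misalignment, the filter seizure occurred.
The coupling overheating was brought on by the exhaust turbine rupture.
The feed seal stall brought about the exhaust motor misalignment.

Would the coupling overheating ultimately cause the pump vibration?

There is a causal chain: the coupling overheating → the feed coupling blockage → the pump vibration.

Yes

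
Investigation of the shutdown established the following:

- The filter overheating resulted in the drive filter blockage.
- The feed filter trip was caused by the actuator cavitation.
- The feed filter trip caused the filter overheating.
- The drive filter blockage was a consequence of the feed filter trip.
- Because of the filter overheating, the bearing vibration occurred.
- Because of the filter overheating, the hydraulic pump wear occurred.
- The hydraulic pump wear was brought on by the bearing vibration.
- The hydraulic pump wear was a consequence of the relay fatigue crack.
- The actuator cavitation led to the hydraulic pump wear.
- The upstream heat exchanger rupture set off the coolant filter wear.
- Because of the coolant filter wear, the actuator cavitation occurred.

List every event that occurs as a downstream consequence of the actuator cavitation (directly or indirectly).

Direct effects: the feed filter trip, the hydraulic pump wear.
2 steps out: the filter overheating, the drive filter blockage.
3 steps out: the bearing vibration.
Not reachable from it: the upstream heat exchanger rupture, the coolant filter wear, the relay fatigue crack.

the bearing vibration, the drive filter blockage, the feed filter trip, the filter overheating, the hydraulic pump wear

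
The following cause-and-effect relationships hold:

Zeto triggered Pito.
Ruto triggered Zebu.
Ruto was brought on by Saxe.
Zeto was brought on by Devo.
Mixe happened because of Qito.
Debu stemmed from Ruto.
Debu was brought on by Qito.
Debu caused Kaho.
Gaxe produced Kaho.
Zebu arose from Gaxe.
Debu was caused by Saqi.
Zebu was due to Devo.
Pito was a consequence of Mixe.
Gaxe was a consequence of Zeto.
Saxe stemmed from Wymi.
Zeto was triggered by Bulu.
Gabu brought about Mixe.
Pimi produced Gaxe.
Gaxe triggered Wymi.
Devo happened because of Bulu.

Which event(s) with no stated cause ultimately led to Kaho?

Bulu, Pimi, Qito, Saqi

Tracing upstream from Kaho: Kaho ← Debu ← Qito.
A separate upstream branch: Kaho ← Gaxe ← Pimi.
A separate upstream branch: Kaho ← Gaxe ← Zeto ← Bulu.
A separate upstream branch: Kaho ← Debu ← Saqi.
Each of those chain origins has no stated cause.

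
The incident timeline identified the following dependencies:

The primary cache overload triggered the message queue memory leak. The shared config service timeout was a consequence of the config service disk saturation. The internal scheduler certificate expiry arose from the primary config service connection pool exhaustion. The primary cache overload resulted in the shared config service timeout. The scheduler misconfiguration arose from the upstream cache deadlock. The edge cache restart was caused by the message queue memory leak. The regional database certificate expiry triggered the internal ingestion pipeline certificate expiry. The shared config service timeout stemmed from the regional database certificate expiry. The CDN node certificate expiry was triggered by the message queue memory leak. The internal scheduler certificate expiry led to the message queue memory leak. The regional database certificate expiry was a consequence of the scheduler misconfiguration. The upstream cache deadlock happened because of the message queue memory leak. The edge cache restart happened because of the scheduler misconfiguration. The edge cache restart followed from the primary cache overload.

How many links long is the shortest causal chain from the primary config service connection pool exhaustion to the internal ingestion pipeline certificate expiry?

6

Shortest chain: the primary config service connection pool exhaustion → the internal scheduler certificate expiry → the message queue memory leak → the upstream cache deadlock → the scheduler misconfiguration → the regional database certificate expiry → the internal ingestion pipeline certificate expiry.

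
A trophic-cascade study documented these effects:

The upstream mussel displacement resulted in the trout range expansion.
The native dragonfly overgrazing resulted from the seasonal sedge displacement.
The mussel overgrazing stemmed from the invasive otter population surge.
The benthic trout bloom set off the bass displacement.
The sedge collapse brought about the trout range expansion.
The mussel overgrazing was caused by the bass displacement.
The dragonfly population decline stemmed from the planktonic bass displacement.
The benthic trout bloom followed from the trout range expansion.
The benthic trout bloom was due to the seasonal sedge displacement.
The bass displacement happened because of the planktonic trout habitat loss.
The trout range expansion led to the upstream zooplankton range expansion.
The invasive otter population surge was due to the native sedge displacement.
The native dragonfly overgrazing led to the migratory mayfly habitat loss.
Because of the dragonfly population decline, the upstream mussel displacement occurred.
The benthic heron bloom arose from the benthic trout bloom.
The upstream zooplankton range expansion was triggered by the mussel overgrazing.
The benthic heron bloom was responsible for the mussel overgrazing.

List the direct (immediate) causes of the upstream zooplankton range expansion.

the mussel overgrazing, the trout range expansion

Upstream contributors include the seasonal sedge displacement, the planktonic bass displacement, the sedge collapse, the native sedge displacement, the dragonfly population decline, the upstream mussel displacement, the planktonic trout habitat loss, the invasive otter population surge, the benthic trout bloom, the benthic heron bloom, the bass displacement, but only the mussel overgrazing, the trout range expansion feed directly into the upstream zooplankton range expansion.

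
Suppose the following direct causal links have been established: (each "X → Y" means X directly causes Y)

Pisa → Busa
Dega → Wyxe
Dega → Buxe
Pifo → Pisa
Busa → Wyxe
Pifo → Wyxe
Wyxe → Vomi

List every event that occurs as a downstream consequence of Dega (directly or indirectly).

Direct effects: Buxe, Wyxe.
2 steps out: Vomi.
Not reachable from it: Pifo, Pisa, Busa.

Buxe, Vomi, Wyxe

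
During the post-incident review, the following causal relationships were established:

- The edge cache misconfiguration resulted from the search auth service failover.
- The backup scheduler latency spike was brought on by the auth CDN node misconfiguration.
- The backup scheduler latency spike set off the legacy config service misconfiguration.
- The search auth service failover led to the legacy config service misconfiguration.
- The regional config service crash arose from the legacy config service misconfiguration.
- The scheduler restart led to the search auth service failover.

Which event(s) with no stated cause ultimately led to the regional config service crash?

the auth CDN node misconfiguration, the scheduler restart

Tracing upstream from the regional config service crash: the regional config service crash ← the legacy config service misconfiguration ← the backup scheduler latency spike ← the auth CDN node misconfiguration.
A separate upstream branch: the regional config service crash ← the legacy config service misconfiguration ← the search auth service failover ← the scheduler restart.
Each of those chain origins has no stated cause.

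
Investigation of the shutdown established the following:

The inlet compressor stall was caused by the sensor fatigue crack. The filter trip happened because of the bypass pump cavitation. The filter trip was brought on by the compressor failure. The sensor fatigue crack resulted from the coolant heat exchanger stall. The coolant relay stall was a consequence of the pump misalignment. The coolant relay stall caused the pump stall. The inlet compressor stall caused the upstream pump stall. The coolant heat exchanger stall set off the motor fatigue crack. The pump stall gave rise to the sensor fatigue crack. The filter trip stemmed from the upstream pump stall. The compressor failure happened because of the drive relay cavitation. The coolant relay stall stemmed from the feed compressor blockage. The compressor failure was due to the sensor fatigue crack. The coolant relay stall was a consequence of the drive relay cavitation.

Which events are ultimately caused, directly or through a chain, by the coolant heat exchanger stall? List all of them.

Direct effects: the motor fatigue crack, the sensor fatigue crack.
2 steps out: the inlet compressor stall, the compressor failure.
3 steps out: the upstream pump stall, the filter trip.
Not reachable from it: the drive relay cavitation, the feed compressor blockage, the pump misalignment, the coolant relay stall, the pump stall, the bypass pump cavitation.

the compressor failure, the filter trip, the inlet compressor stall, the motor fatigue crack, the sensor fatigue crack, the upstream pump stall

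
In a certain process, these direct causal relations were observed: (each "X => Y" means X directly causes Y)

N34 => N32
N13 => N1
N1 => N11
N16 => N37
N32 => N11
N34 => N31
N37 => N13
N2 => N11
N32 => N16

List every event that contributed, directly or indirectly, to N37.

Immediate cause of N37: N16.
Further upstream: N34, N32.

N16, N32, N34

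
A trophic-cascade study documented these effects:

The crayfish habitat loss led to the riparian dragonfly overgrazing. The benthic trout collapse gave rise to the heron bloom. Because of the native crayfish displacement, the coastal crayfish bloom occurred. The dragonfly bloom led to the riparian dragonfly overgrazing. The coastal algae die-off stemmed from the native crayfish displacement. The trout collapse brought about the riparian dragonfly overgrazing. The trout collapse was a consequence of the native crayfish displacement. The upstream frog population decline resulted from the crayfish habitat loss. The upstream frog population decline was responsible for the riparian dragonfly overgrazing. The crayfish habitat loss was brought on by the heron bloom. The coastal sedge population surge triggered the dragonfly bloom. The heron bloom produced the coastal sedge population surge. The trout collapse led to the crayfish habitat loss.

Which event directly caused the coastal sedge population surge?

Upstream contributors include the benthic trout collapse, but only the heron bloom feeds directly into the coastal sedge population surge.

the heron bloom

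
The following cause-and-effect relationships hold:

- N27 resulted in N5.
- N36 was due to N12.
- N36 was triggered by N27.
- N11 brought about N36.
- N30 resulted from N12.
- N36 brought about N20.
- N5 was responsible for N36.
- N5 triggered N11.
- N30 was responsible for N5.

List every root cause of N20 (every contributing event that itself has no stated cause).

N12, N27

Tracing upstream from N20: N20 ← N36 ← N12.
A separate upstream branch: N20 ← N36 ← N27.
Each of those chain origins has no stated cause.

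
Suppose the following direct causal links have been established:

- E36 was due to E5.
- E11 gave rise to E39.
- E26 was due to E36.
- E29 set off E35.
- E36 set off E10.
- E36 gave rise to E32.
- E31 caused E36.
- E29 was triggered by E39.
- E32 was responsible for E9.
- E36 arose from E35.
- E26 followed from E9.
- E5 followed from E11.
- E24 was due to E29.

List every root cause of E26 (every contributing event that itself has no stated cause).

E11, E31

Tracing upstream from E26: E26 ← E36 ← E5 ← E11.
A separate upstream branch: E26 ← E36 ← E31.
Each of those chain origins has no stated cause.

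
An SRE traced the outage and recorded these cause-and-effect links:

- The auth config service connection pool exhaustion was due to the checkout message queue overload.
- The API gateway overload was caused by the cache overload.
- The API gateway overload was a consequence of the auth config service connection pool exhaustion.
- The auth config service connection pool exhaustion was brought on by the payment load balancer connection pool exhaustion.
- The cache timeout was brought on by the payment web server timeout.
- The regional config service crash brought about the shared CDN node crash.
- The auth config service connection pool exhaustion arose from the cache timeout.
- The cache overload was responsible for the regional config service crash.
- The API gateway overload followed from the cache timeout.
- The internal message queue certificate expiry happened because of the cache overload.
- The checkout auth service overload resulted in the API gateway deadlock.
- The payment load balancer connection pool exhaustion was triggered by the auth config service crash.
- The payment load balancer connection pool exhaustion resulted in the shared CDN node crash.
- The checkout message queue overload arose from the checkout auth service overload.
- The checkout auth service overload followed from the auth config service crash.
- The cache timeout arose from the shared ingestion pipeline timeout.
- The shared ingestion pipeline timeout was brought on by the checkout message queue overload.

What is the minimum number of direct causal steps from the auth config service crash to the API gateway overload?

Shortest chain: the auth config service crash → the payment load balancer connection pool exhaustion → the auth config service connection pool exhaustion → the API gateway overload.

3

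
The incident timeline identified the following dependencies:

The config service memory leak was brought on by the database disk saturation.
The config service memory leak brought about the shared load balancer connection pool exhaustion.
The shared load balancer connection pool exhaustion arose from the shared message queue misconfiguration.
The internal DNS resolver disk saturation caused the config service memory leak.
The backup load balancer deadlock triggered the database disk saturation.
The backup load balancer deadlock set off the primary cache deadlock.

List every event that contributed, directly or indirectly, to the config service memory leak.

Immediate causes of the config service memory leak: the internal DNS resolver disk saturation, the database disk saturation.
Further upstream: the backup load balancer deadlock.

the backup load balancer deadlock, the database disk saturation, the internal DNS resolver disk saturation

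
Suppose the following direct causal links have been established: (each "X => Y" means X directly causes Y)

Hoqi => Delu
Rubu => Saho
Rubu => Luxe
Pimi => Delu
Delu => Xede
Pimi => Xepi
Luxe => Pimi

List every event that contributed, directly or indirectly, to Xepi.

Immediate cause of Xepi: Pimi.
Further upstream: Rubu, Luxe.

Luxe, Pimi, Rubu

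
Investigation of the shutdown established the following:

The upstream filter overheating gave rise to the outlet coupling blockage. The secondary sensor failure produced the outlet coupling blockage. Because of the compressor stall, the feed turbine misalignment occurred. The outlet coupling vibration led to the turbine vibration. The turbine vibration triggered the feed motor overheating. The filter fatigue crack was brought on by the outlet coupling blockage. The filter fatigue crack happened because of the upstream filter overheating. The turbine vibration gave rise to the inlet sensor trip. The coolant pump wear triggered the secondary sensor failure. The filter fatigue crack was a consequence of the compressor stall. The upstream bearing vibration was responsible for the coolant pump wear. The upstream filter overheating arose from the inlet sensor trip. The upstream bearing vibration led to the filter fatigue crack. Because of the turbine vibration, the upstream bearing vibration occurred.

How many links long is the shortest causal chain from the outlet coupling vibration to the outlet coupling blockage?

4

Shortest chain: the outlet coupling vibration → the turbine vibration → the inlet sensor trip → the upstream filter overheating → the outlet coupling blockage.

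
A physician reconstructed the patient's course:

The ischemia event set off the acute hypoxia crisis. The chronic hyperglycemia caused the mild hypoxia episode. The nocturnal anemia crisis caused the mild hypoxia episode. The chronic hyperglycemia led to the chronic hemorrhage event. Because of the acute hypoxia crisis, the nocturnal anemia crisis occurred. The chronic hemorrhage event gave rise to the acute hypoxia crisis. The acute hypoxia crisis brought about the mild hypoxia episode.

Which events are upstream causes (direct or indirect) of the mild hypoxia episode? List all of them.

Immediate causes of the mild hypoxia episode: the chronic hyperglycemia, the acute hypoxia crisis, the nocturnal anemia crisis.
Further upstream: the chronic hemorrhage event, the ischemia event.

the acute hypoxia crisis, the chronic hemorrhage event, the chronic hyperglycemia, the ischemia event, the nocturnal anemia crisis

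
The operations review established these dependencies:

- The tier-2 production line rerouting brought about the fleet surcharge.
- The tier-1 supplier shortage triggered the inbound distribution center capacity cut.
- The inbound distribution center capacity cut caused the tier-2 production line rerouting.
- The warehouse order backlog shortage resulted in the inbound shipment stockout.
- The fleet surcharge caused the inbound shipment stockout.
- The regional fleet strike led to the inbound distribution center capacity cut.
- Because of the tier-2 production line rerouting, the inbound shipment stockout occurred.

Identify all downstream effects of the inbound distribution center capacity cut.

the fleet surcharge, the inbound shipment stockout, the tier-2 production line rerouting

Direct effects: the tier-2 production line rerouting.
2 steps out: the fleet surcharge, the inbound shipment stockout.
Not reachable from it: the regional fleet strike, the tier-1 supplier shortage, the warehouse order backlog shortage.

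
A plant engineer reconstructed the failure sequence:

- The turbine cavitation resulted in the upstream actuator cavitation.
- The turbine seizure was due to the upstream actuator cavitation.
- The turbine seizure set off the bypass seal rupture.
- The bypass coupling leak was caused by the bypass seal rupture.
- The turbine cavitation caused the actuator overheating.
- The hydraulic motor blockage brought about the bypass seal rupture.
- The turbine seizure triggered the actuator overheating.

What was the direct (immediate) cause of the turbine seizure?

the upstream actuator cavitation

Upstream contributors include the turbine cavitation, but only the upstream actuator cavitation feeds directly into the turbine seizure.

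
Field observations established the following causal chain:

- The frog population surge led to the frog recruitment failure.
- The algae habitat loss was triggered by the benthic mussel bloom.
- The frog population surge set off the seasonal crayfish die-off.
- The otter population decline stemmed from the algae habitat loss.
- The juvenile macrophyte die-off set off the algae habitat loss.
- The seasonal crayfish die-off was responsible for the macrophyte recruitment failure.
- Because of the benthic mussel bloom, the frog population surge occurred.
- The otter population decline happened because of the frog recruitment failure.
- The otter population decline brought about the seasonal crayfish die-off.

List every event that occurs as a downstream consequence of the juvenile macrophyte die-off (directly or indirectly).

the algae habitat loss, the macrophyte recruitment failure, the otter population decline, the seasonal crayfish die-off

Direct effects: the algae habitat loss.
2 steps out: the otter population decline.
3 steps out: the seasonal crayfish die-off.
4 steps out: the macrophyte recruitment failure.
Not reachable from it: the benthic mussel bloom, the frog population surge, the frog recruitment failure.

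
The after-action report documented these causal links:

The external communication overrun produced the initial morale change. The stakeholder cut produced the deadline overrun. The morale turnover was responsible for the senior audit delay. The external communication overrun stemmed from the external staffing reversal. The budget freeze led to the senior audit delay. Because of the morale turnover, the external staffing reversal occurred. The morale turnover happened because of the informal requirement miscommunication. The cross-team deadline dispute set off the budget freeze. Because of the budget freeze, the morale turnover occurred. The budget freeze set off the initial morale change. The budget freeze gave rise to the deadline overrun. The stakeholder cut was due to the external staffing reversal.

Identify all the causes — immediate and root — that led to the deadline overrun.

Immediate causes of the deadline overrun: the budget freeze, the stakeholder cut.
Further upstream: the cross-team deadline dispute, the informal requirement miscommunication, the morale turnover, the external staffing reversal.

the budget freeze, the cross-team deadline dispute, the external staffing reversal, the informal requirement miscommunication, the morale turnover, the stakeholder cut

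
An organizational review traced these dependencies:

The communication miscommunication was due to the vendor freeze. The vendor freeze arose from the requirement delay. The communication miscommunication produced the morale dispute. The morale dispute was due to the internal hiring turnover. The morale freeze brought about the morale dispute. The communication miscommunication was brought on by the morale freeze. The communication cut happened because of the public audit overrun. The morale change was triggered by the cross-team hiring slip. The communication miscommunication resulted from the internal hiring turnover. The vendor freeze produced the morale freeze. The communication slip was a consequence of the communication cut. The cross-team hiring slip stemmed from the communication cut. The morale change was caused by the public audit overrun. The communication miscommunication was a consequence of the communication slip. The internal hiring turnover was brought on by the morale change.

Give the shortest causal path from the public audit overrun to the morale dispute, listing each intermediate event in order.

the public audit overrun → the morale change → the internal hiring turnover → the morale dispute

the public audit overrun → the morale change
the morale change → the internal hiring turnover
the internal hiring turnover → the morale dispute
Length: 3 steps.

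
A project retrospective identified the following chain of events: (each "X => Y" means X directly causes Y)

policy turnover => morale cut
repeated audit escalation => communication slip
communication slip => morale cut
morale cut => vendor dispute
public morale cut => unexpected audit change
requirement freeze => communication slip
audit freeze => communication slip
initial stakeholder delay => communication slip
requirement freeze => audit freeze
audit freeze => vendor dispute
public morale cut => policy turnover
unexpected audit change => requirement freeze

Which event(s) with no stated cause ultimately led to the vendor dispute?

Tracing upstream from the vendor dispute: the vendor dispute ← the morale cut ← the policy turnover ← the public morale cut.
A separate upstream branch: the vendor dispute ← the morale cut ← the communication slip ← the initial stakeholder delay.
A separate upstream branch: the vendor dispute ← the morale cut ← the communication slip ← the repeated audit escalation.
Each of those chain origins has no stated cause.

the initial stakeholder delay, the public morale cut, the repeated audit escalation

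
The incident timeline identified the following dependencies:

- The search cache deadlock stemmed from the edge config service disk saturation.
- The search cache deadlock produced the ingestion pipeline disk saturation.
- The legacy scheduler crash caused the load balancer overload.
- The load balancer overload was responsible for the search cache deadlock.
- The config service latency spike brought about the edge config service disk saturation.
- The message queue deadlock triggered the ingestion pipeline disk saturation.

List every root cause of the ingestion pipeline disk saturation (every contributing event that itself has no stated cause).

the config service latency spike, the legacy scheduler crash, the message queue deadlock

Tracing upstream from the ingestion pipeline disk saturation: the ingestion pipeline disk saturation ← the search cache deadlock ← the load balancer overload ← the legacy scheduler crash.
A separate upstream branch: the ingestion pipeline disk saturation ← the search cache deadlock ← the edge config service disk saturation ← the config service latency spike.
A separate upstream branch: the ingestion pipeline disk saturation ← the message queue deadlock.
Each of those chain origins has no stated cause.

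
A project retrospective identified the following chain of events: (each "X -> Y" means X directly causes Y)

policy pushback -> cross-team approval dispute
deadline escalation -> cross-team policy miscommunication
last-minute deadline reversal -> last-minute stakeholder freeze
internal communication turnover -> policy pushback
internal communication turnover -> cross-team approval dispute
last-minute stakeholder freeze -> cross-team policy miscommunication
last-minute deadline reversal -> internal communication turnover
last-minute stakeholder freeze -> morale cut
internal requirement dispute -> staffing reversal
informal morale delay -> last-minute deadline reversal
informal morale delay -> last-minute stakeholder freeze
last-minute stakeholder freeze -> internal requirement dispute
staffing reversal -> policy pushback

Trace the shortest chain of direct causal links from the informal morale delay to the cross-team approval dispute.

the informal morale delay → the last-minute deadline reversal → the internal communication turnover → the cross-team approval dispute

the informal morale delay → the last-minute deadline reversal
the last-minute deadline reversal → the internal communication turnover
the internal communication turnover → the cross-team approval dispute
Length: 3 steps.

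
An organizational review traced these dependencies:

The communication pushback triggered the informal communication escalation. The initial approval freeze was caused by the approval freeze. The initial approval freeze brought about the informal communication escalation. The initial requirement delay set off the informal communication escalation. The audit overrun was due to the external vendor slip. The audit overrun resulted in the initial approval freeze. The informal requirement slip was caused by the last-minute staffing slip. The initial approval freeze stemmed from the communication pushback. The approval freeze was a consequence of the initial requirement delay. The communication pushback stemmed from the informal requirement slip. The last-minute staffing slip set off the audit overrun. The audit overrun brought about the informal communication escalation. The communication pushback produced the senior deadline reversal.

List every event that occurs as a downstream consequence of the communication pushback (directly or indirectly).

the informal communication escalation, the initial approval freeze, the senior deadline reversal

Direct effects: the initial approval freeze, the senior deadline reversal, the informal communication escalation.
Not reachable from it: the external vendor slip, the last-minute staffing slip, the initial requirement delay, the informal requirement slip, the approval freeze, the audit overrun.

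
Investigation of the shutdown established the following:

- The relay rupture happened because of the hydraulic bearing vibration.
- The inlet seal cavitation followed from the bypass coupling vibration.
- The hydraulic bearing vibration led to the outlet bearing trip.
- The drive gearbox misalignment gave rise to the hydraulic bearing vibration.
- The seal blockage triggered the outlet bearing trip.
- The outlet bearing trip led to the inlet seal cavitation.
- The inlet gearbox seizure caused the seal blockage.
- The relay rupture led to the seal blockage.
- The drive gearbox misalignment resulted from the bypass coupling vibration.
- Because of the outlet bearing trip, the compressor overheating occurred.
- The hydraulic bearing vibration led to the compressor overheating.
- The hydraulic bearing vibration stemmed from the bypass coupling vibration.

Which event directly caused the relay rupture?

Upstream contributors include the bypass coupling vibration, the drive gearbox misalignment, but only the hydraulic bearing vibration feeds directly into the relay rupture.

the hydraulic bearing vibration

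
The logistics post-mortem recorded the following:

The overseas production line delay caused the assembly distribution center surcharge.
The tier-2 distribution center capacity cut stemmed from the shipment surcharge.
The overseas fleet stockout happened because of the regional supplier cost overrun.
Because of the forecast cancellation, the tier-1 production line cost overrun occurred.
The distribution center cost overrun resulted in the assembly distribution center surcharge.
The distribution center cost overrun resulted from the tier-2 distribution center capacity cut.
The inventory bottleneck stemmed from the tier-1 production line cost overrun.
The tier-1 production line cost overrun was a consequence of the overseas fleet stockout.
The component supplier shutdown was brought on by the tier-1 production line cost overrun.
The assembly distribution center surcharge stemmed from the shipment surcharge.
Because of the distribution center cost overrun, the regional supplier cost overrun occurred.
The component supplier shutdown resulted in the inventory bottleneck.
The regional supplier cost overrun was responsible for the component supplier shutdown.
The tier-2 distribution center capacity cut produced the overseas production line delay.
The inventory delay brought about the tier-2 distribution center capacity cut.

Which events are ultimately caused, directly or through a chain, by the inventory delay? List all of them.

Direct effects: the tier-2 distribution center capacity cut.
2 steps out: the distribution center cost overrun, the overseas production line delay.
3 steps out: the assembly distribution center surcharge, the regional supplier cost overrun.
4 steps out: the overseas fleet stockout, the component supplier shutdown.
5 steps out: the tier-1 production line cost overrun, the inventory bottleneck.
Not reachable from it: the shipment surcharge, the forecast cancellation.

the assembly distribution center surcharge, the component supplier shutdown, the distribution center cost overrun, the inventory bottleneck, the overseas fleet stockout, the overseas production line delay, the regional supplier cost overrun, the tier-1 production line cost overrun, the tier-2 distribution center capacity cut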